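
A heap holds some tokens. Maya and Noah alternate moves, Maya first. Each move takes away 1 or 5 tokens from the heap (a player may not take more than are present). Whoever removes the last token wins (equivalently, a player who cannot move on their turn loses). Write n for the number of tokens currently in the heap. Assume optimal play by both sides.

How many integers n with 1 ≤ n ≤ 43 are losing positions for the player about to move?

Work bottom-up. With no move the player to move loses. Otherwise the position is W if at least one move leads to an L position for the opponent, and L if every move leads to a W.
n=0: no move → L
n=1: can move to 0, which is L ⇒ W
n=2: the only move is to 1(W), a W ⇒ L
n=3: can move to 2, which is L ⇒ W
n=4: the only move is to 3(W), a W ⇒ L
n=5: can move to 4, which is L ⇒ W
n=6: moves to 5(W), 1(W); every one is W ⇒ L
n=7: can move to 6, which is L ⇒ W
n=8: moves to 7(W), 3(W); every one is W ⇒ L
n=9: can move to 8, which is L ⇒ W
n=10: moves to 9(W), 5(W); every one is W ⇒ L
n=11: can move to 10, which is L ⇒ W
n=12: moves to 11(W), 7(W); every one is W ⇒ L
n=13: can move to 12, which is L ⇒ W
n=14: moves to 13(W), 9(W); every one is W ⇒ L
n=15: can move to 14, which is L ⇒ W
n=16: moves to 15(W), 11(W); every one is W ⇒ L
n=17: can move to 16, which is L ⇒ W
n=18: moves to 17(W), 13(W); every one is W ⇒ L
n=19: can move to 18, which is L ⇒ W
n=20: moves to 19(W), 15(W); every one is W ⇒ L
n=21: can move to 20, which is L ⇒ W
n=22: moves to 21(W), 17(W); every one is W ⇒ L
n=23: can move to 22, which is L ⇒ W
n=24: moves to 23(W), 19(W); every one is W ⇒ L
n=25: can move to 24, which is L ⇒ W
n=26: moves to 25(W), 21(W); every one is W ⇒ L
n=27: can move to 26, which is L ⇒ W
n=28: moves to 27(W), 23(W); every one is W ⇒ L
n=29: can move to 28, which is L ⇒ W
n=30: moves to 29(W), 25(W); every one is W ⇒ L
n=31: can move to 30, which is L ⇒ W
n=32: moves to 31(W), 27(W); every one is W ⇒ L
n=33: can move to 32, which is L ⇒ W
n=34: moves to 33(W), 29(W); every one is W ⇒ L
n=35: can move to 34, which is L ⇒ W
n=36: moves to 35(W), 31(W); every one is W ⇒ L
n=37: can move to 36, which is L ⇒ W
n=38: moves to 37(W), 33(W); every one is W ⇒ L
n=39: can move to 38, which is L ⇒ W
n=40: moves to 39(W), 35(W); every one is W ⇒ L
n=41: can move to 40, which is L ⇒ W
n=42: moves to 41(W), 37(W); every one is W ⇒ L
n=43: can move to 42, which is L ⇒ W
L entries with 1 ≤ n ≤ 43 (n=0 is outside the asked range and is not counted): n = 2, 4, 6, 8, 10, 12, 14, 16, 18, 20, 22, 24, 26, 28, 30, 32, 34, 36, 38, 40, 42; that makes 21.

21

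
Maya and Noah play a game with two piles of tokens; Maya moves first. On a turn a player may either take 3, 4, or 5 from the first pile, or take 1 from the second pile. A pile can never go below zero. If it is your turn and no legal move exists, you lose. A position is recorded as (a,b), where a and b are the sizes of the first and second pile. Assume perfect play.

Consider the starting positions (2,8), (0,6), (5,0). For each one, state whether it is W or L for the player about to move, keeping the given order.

(2,8): L, (0,6): L, (5,0): W

Compute win/loss labels from the base case upward. A position with no move is L. Any other position is W if it can reach an L in one move, else L.
No move ever increases a pile, so every position that can arise here has a ≤ 5 and b ≤ 8; it is enough to label the cells with 0 ≤ a ≤ 5 and 0 ≤ b ≤ 8.
Every move lowers a or b (never raises either), so fill the grid row by row in increasing a, and left to right within a row: each cell's successors are then already labelled.
      b=0  b=1  b=2  b=3  b=4  b=5  b=6  b=7  b=8
a=0:    L    W    L    W    L    W    L    W    L
a=1:    L    W    L    W    L    W    L    W    L
a=2:    L    W    L    W    L    W    L    W    L
a=3:    W    L    W    L    W    L    W    L    W
a=4:    W    L    W    L    W    L    W    L    W
a=5:    W    L    W    L    W    L    W    L    W
Cells with no legal move (terminal, hence L): (0,0), (1,0), (2,0).
The remaining L cells, each justified by listing all of its moves:
(0,2): L (sole option (0,1)(W) is W)
(0,4): L (sole option (0,3)(W) is W)
(0,6): L (sole option (0,5)(W) is W)
(0,8): L (sole option (0,7)(W) is W)
(1,2): L (sole option (1,1)(W) is W)
(1,4): L (sole option (1,3)(W) is W)
(1,6): L (sole option (1,5)(W) is W)
(1,8): L (sole option (1,7)(W) is W)
(2,2): L (sole option (2,1)(W) is W)
(2,4): L (sole option (2,3)(W) is W)
(2,6): L (sole option (2,5)(W) is W)
(2,8): L (sole option (2,7)(W) is W)
(3,1): L (options (0,1)(W), (3,0)(W) are all W)
(3,3): L (options (0,3)(W), (3,2)(W) are all W)
(3,5): L (options (0,5)(W), (3,4)(W) are all W)
(3,7): L (options (0,7)(W), (3,6)(W) are all W)
(4,1): L (options (1,1)(W), (0,1)(W), (4,0)(W) are all W)
(4,3): L (options (1,3)(W), (0,3)(W), (4,2)(W) are all W)
(4,5): L (options (1,5)(W), (0,5)(W), (4,4)(W) are all W)
(4,7): L (options (1,7)(W), (0,7)(W), (4,6)(W) are all W)
(5,1): L (options (2,1)(W), (1,1)(W), (0,1)(W), (5,0)(W) are all W)
(5,3): L (options (2,3)(W), (1,3)(W), (0,3)(W), (5,2)(W) are all W)
(5,5): L (options (2,5)(W), (1,5)(W), (0,5)(W), (5,4)(W) are all W)
(5,7): L (options (2,7)(W), (1,7)(W), (0,7)(W), (5,6)(W) are all W)
Every other cell has at least one move into one of the L cells above, so it is W.
(2,8): one of the L cells justified above, so L
(0,6): one of the L cells justified above, so L
(5,0): the move to (2,0) reaches an L cell, so W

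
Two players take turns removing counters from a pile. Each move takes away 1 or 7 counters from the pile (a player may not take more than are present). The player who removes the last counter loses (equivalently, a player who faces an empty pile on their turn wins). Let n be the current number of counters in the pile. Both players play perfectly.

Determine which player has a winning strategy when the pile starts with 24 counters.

Label each position W (a win for the player to move) or L (a loss). A position with no legal move is W; any other position is W exactly when some move reaches an L, and L when every move reaches a W.
n=0: no move; the opponent has just taken the last counter and therefore loses → W
n=1: →0(W) only, which is W, so L
n=2: →1(L), so W
n=3: →2(W) only, which is W, so L
n=4: →3(L), so W
n=5: →4(W) only, which is W, so L
n=6: →5(L), so W
n=7: →6(W), 0(W) — all W, so L
n=8: →7(L), so W
n=9: →8(W), 2(W) — all W, so L
n=10: →9(L), so W
n=11: →10(W), 4(W) — all W, so L
n=12: →11(L), so W
n=13: →12(W), 6(W) — all W, so L
n=14: →13(L), so W
n=15: →14(W), 8(W) — all W, so L
n=16: →15(L), so W
n=17: →16(W), 10(W) — all W, so L
n=18: →17(L), so W
n=19: →18(W), 12(W) — all W, so L
n=20: →19(L), so W
n=21: →20(W), 14(W) — all W, so L
n=22: →21(L), so W
n=23: →22(W), 16(W) — all W, so L
n=24: →23(L), so W
From 24 the player to move can remove 1, leaving 23, reaching an L position.

The first player wins.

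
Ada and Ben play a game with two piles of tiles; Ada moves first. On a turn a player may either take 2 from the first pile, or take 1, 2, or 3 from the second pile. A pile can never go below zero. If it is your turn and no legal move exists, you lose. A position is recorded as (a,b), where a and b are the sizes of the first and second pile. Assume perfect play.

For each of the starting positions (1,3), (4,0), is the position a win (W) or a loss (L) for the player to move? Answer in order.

Use the standard recursion: the mover loses at a terminal position; elsewhere, the mover wins exactly when some move hands the opponent an L position.
No move ever increases a pile, so every position that can arise here has a ≤ 4 and b ≤ 3; it is enough to label the cells with 0 ≤ a ≤ 4 and 0 ≤ b ≤ 3.
Every move lowers a or b (never raises either), so fill the grid row by row in increasing a, and left to right within a row: each cell's successors are then already labelled.
      b=0  b=1  b=2  b=3
a=0:    L    W    W    W
a=1:    L    W    W    W
a=2:    W    L    W    W
a=3:    W    L    W    W
a=4:    L    W    W    W
Cells with no legal move (terminal, hence L): (0,0), (1,0).
The remaining L cells, each justified by listing all of its moves:
(2,1): L (options (0,1)(W), (2,0)(W) are all W)
(3,1): L (options (1,1)(W), (3,0)(W) are all W)
(4,0): L (sole option (2,0)(W) is W)
Every other cell has at least one move into one of the L cells above, so it is W.
(1,3): the move to (1,0) reaches an L cell, so W
(4,0): one of the L cells justified above, so L

(1,3): W, (4,0): L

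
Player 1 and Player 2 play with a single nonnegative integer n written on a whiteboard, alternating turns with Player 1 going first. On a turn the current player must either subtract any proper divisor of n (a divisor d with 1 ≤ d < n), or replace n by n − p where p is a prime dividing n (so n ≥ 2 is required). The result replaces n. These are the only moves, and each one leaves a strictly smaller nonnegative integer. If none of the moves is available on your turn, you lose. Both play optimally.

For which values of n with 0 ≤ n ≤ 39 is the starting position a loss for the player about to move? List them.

Work bottom-up. With no move the player to move loses. Otherwise the position is W if at least one move leads to an L position for the opponent, and L if every move leads to a W.
n=0: no move → L
n=1: no move → L
n=2: reaches L-position 0 → W
n=3: reaches L-position 0 → W
n=4: only reaches 2(W), 3(W), all W → L
n=5: reaches L-position 0 → W
n=6: reaches L-position 4 → W
n=7: reaches L-position 0 → W
n=8: reaches L-position 4 → W
n=9: only reaches 6(W), 8(W), all W → L
n=10: reaches L-position 9 → W
n=11: reaches L-position 0 → W
n=12: reaches L-position 9 → W
n=13: reaches L-position 0 → W
n=14: only reaches 7(W), 12(W), 13(W), all W → L
n=15: reaches L-position 14 → W
n=16: reaches L-position 14 → W
n=17: reaches L-position 0 → W
n=18: reaches L-position 9 → W
n=19: reaches L-position 0 → W
n=20: only reaches 10(W), 15(W), 16(W), 18(W), 19(W), all W → L
n=21: reaches L-position 14 → W
n=22: reaches L-position 20 → W
n=23: reaches L-position 0 → W
n=24: reaches L-position 20 → W
n=25: reaches L-position 20 → W
n=26: only reaches 13(W), 24(W), 25(W), all W → L
n=27: reaches L-position 26 → W
n=28: reaches L-position 14 → W
n=29: reaches L-position 0 → W
n=30: reaches L-position 20 → W
n=31: reaches L-position 0 → W
n=32: only reaches 16(W), 24(W), 28(W), 30(W), 31(W), all W → L
n=33: reaches L-position 32 → W
n=34: reaches L-position 32 → W
n=35: only reaches 28(W), 30(W), 34(W), all W → L
n=36: reaches L-position 32 → W
n=37: reaches L-position 0 → W
n=38: only reaches 19(W), 36(W), 37(W), all W → L
n=39: reaches L-position 26 → W
The losing starting values of n are exactly the entries labelled L in this table (10 of them).

0, 1, 4, 9, 14, 20, 26, 32, 35, 38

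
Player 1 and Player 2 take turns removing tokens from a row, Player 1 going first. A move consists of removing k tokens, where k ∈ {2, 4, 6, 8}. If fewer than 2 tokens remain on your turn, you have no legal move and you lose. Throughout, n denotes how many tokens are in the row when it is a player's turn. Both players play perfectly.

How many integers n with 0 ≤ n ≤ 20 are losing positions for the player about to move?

Positions with no move are L. A position that does have a move is losing for the player to move precisely when every available move leads to a winning position for the opponent. Fill in the labels:
n=0: no move → L
n=1: no move → L
n=2: →0(L), so W
n=3: →1(L), so W
n=4: →0(L), so W
n=5: →1(L), so W
n=6: →0(L), so W
n=7: →1(L), so W
n=8: →0(L), so W
n=9: →1(L), so W
n=10: →8(W), 6(W), 4(W), 2(W) — all W, so L
n=11: →9(W), 7(W), 5(W), 3(W) — all W, so L
n=12: →10(L), so W
n=13: →11(L), so W
n=14: →10(L), so W
n=15: →11(L), so W
n=16: →10(L), so W
n=17: →11(L), so W
n=18: →10(L), so W
n=19: →11(L), so W
n=20: →18(W), 16(W), 14(W), 12(W) — all W, so L
L entries with 0 ≤ n ≤ 20: n = 0, 1, 10, 11, 20; that makes 5.

5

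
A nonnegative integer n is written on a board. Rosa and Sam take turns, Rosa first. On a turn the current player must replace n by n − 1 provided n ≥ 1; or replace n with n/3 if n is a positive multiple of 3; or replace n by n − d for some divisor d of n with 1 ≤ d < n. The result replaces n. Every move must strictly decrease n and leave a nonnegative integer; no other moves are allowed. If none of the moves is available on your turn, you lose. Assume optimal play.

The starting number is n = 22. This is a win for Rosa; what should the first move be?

Work bottom-up. With no move the player to move loses. Otherwise the position is W if at least one move leads to an L position for the opponent, and L if every move leads to a W.
n=0: no move → L
n=1: reaches L-position 0 → W
n=2: only reaches 1(W), which is W → L
n=3: reaches L-position 2 → W
n=4: reaches L-position 2 → W
n=5: only reaches 4(W), which is W → L
n=6: reaches L-position 2 → W
n=7: only reaches 6(W), which is W → L
n=8: reaches L-position 7 → W
n=9: only reaches 3(W), 6(W), 8(W), all W → L
n=10: reaches L-position 5 → W
n=11: only reaches 10(W), which is W → L
n=12: reaches L-position 9 → W
n=13: only reaches 12(W), which is W → L
n=14: reaches L-position 7 → W
n=15: reaches L-position 5 → W
n=16: only reaches 8(W), 12(W), 14(W), 15(W), all W → L
n=17: reaches L-position 16 → W
n=18: reaches L-position 9 → W
n=19: only reaches 18(W), which is W → L
n=20: reaches L-position 16 → W
n=21: reaches L-position 7 → W
n=22: reaches L-position 11 → W
From 22, the L positions reachable in one move are: 11.

Move to 11.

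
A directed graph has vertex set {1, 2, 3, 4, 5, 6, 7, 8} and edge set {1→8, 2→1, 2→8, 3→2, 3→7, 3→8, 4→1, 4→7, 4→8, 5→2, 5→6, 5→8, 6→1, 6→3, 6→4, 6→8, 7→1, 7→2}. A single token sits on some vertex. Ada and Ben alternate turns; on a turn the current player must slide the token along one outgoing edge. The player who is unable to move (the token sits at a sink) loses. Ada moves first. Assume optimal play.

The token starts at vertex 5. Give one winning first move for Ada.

Positions with no move are L. A position that does have a move is losing for the player to move precisely when every available move leads to a winning position for the opponent. Fill in the labels:
Every edge goes from a vertex to one that appears earlier in the order 8, 1, 2, 7, 4, 3, 6, 5, so processing vertices in that order labels each vertex after all of its successors.
8: no outgoing edge → L
1: can move to 8, which is L ⇒ W
2: can move to 8, which is L ⇒ W
7: moves to 2(W), 1(W); every one is W ⇒ L
4: can move to 7, which is L ⇒ W
3: can move to 7, which is L ⇒ W
6: can move to 8, which is L ⇒ W
5: can move to 8, which is L ⇒ W
From 5, the L positions reachable in one move are: 8.

Move to 8.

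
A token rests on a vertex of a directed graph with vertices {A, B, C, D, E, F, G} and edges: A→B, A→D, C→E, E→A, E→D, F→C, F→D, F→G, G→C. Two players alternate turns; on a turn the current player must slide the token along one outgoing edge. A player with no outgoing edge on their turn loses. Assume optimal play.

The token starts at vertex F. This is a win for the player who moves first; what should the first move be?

Move to C.

Build the W/L table. Terminal = L. A non-terminal position is W if it has a move to some L; otherwise it is L.
Every edge goes from a vertex to one that appears earlier in the order D, B, A, E, C, G, F, so processing vertices in that order labels each vertex after all of its successors.
D: no outgoing edge → L
B: no outgoing edge → L
A: →B(L), so W
E: →D(L), so W
C: →E(W) only, which is W, so L
G: →C(L), so W
F: →C(L), so W
From F, the L positions reachable in one move are: C, D. Any move reaching one of these is winning.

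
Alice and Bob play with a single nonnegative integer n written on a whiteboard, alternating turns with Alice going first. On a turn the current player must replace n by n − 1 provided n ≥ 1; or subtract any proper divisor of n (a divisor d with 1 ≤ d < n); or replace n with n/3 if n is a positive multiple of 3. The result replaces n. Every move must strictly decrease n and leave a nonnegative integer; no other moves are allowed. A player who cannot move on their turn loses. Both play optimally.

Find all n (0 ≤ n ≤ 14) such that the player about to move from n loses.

Classify positions by backward induction: terminal positions (no move available) are L. From any other position, the mover wins iff some move reaches an L.
n=0: no move → L
n=1: W (go to 0, an L position)
n=2: L (sole option 1(W) is W)
n=3: W (go to 2, an L position)
n=4: W (go to 2, an L position)
n=5: L (sole option 4(W) is W)
n=6: W (go to 2, an L position)
n=7: L (sole option 6(W) is W)
n=8: W (go to 7, an L position)
n=9: L (options 3(W), 6(W), 8(W) are all W)
n=10: W (go to 5, an L position)
n=11: L (sole option 10(W) is W)
n=12: W (go to 9, an L position)
n=13: L (sole option 12(W) is W)
n=14: W (go to 7, an L position)
The losing starting values of n are exactly the entries labelled L in this table (7 of them).

0, 2, 5, 7, 9, 11, 13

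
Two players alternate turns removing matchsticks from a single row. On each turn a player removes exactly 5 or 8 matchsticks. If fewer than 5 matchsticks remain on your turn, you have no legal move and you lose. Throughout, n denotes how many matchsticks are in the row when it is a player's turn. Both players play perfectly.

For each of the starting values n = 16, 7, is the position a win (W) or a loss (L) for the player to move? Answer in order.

Classify positions by backward induction: terminal positions (no move available) are L. From any other position, the mover wins iff some move reaches an L.
n=0: no move → L
n=1: no move → L
n=2: no move → L
n=3: no move → L
n=4: no move → L
n=5: →0(L), so W
n=6: →1(L), so W
n=7: →2(L), so W
n=8: →3(L), so W
n=9: →4(L), so W
n=10: →2(L), so W
n=11: →3(L), so W
n=12: →4(L), so W
n=13: →8(W), 5(W) — all W, so L
n=14: →9(W), 6(W) — all W, so L
n=15: →10(W), 7(W) — all W, so L
n=16: →11(W), 8(W) — all W, so L

16: L, 7: W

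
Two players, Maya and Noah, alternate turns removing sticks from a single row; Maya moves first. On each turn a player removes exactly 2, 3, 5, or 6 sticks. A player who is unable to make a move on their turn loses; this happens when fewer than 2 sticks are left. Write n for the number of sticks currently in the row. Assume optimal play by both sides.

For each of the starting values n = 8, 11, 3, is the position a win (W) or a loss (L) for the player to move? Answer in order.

Work bottom-up. With no move the player to move loses. Otherwise the position is W if at least one move leads to an L position for the opponent, and L if every move leads to a W.
n=0: no move → L
n=1: no move → L
n=2: →0(L), so W
n=3: →1(L), so W
n=4: →1(L), so W
n=5: →0(L), so W
n=6: →1(L), so W
n=7: →1(L), so W
n=8: →6(W), 5(W), 3(W), 2(W) — all W, so L
n=9: →7(W), 6(W), 4(W), 3(W) — all W, so L
n=10: →8(L), so W
n=11: →9(L), so W

8: L, 11: W, 3: W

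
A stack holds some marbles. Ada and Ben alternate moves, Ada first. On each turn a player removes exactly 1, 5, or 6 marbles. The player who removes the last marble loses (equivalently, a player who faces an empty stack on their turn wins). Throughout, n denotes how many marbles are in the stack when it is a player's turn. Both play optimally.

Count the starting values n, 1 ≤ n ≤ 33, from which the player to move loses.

9

Classify positions by backward induction: terminal positions (no move available) are W. From any other position, the mover wins iff some move reaches an L.
n=0: no move; the opponent has just taken the last marble and therefore loses → W
n=1: L (sole option 0(W) is W)
n=2: W (go to 1, an L position)
n=3: L (sole option 2(W) is W)
n=4: W (go to 3, an L position)
n=5: L (options 4(W), 0(W) are all W)
n=6: W (go to 5, an L position)
n=7: W (go to 1, an L position)
n=8: W (go to 3, an L position)
n=9: W (go to 3, an L position)
n=10: W (go to 5, an L position)
n=11: W (go to 5, an L position)
n=12: L (options 11(W), 7(W), 6(W) are all W)
n=13: W (go to 12, an L position)
n=14: L (options 13(W), 9(W), 8(W) are all W)
n=15: W (go to 14, an L position)
n=16: L (options 15(W), 11(W), 10(W) are all W)
n=17: W (go to 16, an L position)
n=18: W (go to 12, an L position)
n=19: W (go to 14, an L position)
n=20: W (go to 14, an L position)
n=21: W (go to 16, an L position)
n=22: W (go to 16, an L position)
n=23: L (options 22(W), 18(W), 17(W) are all W)
n=24: W (go to 23, an L position)
n=25: L (options 24(W), 20(W), 19(W) are all W)
n=26: W (go to 25, an L position)
n=27: L (options 26(W), 22(W), 21(W) are all W)
n=28: W (go to 27, an L position)
n=29: W (go to 23, an L position)
n=30: W (go to 25, an L position)
n=31: W (go to 25, an L position)
n=32: W (go to 27, an L position)
n=33: W (go to 27, an L position)
L entries with 1 ≤ n ≤ 33 (the range starts at n=1): n = 1, 3, 5, 12, 14, 16, 23, 25, 27; that makes 9.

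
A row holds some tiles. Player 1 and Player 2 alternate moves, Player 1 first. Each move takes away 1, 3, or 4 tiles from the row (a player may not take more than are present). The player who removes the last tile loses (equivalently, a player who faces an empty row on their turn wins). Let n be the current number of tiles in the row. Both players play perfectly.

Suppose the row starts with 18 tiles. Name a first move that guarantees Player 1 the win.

Remove 1, leaving 17.

Positions with no move are W. A position that does have a move is losing for the player to move precisely when every available move leads to a winning position for the opponent. Fill in the labels:
n=0: no move; the opponent has just taken the last tile and therefore loses → W
n=1: only reaches 0(W), which is W → L
n=2: reaches L-position 1 → W
n=3: only reaches 2(W), 0(W), all W → L
n=4: reaches L-position 3 → W
n=5: reaches L-position 1 → W
n=6: reaches L-position 3 → W
n=7: reaches L-position 3 → W
n=8: only reaches 7(W), 5(W), 4(W), all W → L
n=9: reaches L-position 8 → W
n=10: only reaches 9(W), 7(W), 6(W), all W → L
n=11: reaches L-position 10 → W
n=12: reaches L-position 8 → W
n=13: reaches L-position 10 → W
n=14: reaches L-position 10 → W
n=15: only reaches 14(W), 12(W), 11(W), all W → L
n=16: reaches L-position 15 → W
n=17: only reaches 16(W), 14(W), 13(W), all W → L
n=18: reaches L-position 17 → W
From 18, the L positions reachable in one move are: 17, 15. Any move reaching one of these is winning.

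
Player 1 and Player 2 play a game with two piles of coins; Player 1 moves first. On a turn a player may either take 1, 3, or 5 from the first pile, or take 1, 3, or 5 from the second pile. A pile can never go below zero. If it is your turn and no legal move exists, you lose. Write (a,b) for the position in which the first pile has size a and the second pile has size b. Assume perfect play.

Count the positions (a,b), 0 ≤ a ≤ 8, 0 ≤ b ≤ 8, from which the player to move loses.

Build the W/L table. Terminal = L. A non-terminal position is W if it has a move to some L; otherwise it is L.
Every move lowers a or b (never raises either), so fill the grid row by row in increasing a, and left to right within a row: each cell's successors are then already labelled.
      b=0  b=1  b=2  b=3  b=4  b=5  b=6  b=7  b=8
a=0:    L    W    L    W    L    W    L    W    L
a=1:    W    L    W    L    W    L    W    L    W
a=2:    L    W    L    W    L    W    L    W    L
a=3:    W    L    W    L    W    L    W    L    W
a=4:    L    W    L    W    L    W    L    W    L
a=5:    W    L    W    L    W    L    W    L    W
a=6:    L    W    L    W    L    W    L    W    L
a=7:    W    L    W    L    W    L    W    L    W
a=8:    L    W    L    W    L    W    L    W    L
Cells with no legal move (terminal, hence L): (0,0).
The remaining L cells, each justified by listing all of its moves:
(0,2): only reaches (0,1)(W), which is W → L
(0,4): only reaches (0,3)(W), (0,1)(W), all W → L
(0,6): only reaches (0,5)(W), (0,3)(W), (0,1)(W), all W → L
(0,8): only reaches (0,7)(W), (0,5)(W), (0,3)(W), all W → L
(1,1): only reaches (0,1)(W), (1,0)(W), all W → L
(1,3): only reaches (0,3)(W), (1,2)(W), (1,0)(W), all W → L
(1,5): only reaches (0,5)(W), (1,4)(W), (1,2)(W), (1,0)(W), all W → L
(1,7): only reaches (0,7)(W), (1,6)(W), (1,4)(W), (1,2)(W), all W → L
(2,0): only reaches (1,0)(W), which is W → L
(2,2): only reaches (1,2)(W), (2,1)(W), all W → L
(2,4): only reaches (1,4)(W), (2,3)(W), (2,1)(W), all W → L
(2,6): only reaches (1,6)(W), (2,5)(W), (2,3)(W), (2,1)(W), all W → L
(2,8): only reaches (1,8)(W), (2,7)(W), (2,5)(W), (2,3)(W), all W → L
(3,1): only reaches (2,1)(W), (0,1)(W), (3,0)(W), all W → L
(3,3): only reaches (2,3)(W), (0,3)(W), (3,2)(W), (3,0)(W), all W → L
(3,5): only reaches (2,5)(W), (0,5)(W), (3,4)(W), (3,2)(W), (3,0)(W), all W → L
(3,7): only reaches (2,7)(W), (0,7)(W), (3,6)(W), (3,4)(W), (3,2)(W), all W → L
(4,0): only reaches (3,0)(W), (1,0)(W), all W → L
(4,2): only reaches (3,2)(W), (1,2)(W), (4,1)(W), all W → L
(4,4): only reaches (3,4)(W), (1,4)(W), (4,3)(W), (4,1)(W), all W → L
(4,6): only reaches (3,6)(W), (1,6)(W), (4,5)(W), (4,3)(W), (4,1)(W), all W → L
(4,8): only reaches (3,8)(W), (1,8)(W), (4,7)(W), (4,5)(W), (4,3)(W), all W → L
(5,1): only reaches (4,1)(W), (2,1)(W), (0,1)(W), (5,0)(W), all W → L
(5,3): only reaches (4,3)(W), (2,3)(W), (0,3)(W), (5,2)(W), (5,0)(W), all W → L
(5,5): only reaches (4,5)(W), (2,5)(W), (0,5)(W), (5,4)(W), (5,2)(W), (5,0)(W), all W → L
(5,7): only reaches (4,7)(W), (2,7)(W), (0,7)(W), (5,6)(W), (5,4)(W), (5,2)(W), all W → L
(6,0): only reaches (5,0)(W), (3,0)(W), (1,0)(W), all W → L
(6,2): only reaches (5,2)(W), (3,2)(W), (1,2)(W), (6,1)(W), all W → L
(6,4): only reaches (5,4)(W), (3,4)(W), (1,4)(W), (6,3)(W), (6,1)(W), all W → L
(6,6): only reaches (5,6)(W), (3,6)(W), (1,6)(W), (6,5)(W), (6,3)(W), (6,1)(W), all W → L
(6,8): only reaches (5,8)(W), (3,8)(W), (1,8)(W), (6,7)(W), (6,5)(W), (6,3)(W), all W → L
(7,1): only reaches (6,1)(W), (4,1)(W), (2,1)(W), (7,0)(W), all W → L
(7,3): only reaches (6,3)(W), (4,3)(W), (2,3)(W), (7,2)(W), (7,0)(W), all W → L
(7,5): only reaches (6,5)(W), (4,5)(W), (2,5)(W), (7,4)(W), (7,2)(W), (7,0)(W), all W → L
(7,7): only reaches (6,7)(W), (4,7)(W), (2,7)(W), (7,6)(W), (7,4)(W), (7,2)(W), all W → L
(8,0): only reaches (7,0)(W), (5,0)(W), (3,0)(W), all W → L
(8,2): only reaches (7,2)(W), (5,2)(W), (3,2)(W), (8,1)(W), all W → L
(8,4): only reaches (7,4)(W), (5,4)(W), (3,4)(W), (8,3)(W), (8,1)(W), all W → L
(8,6): only reaches (7,6)(W), (5,6)(W), (3,6)(W), (8,5)(W), (8,3)(W), (8,1)(W), all W → L
(8,8): only reaches (7,8)(W), (5,8)(W), (3,8)(W), (8,7)(W), (8,5)(W), (8,3)(W), all W → L
Every other cell has at least one move into one of the L cells above, so it is W.
L cells per row: a=0: 5, a=1: 4, a=2: 5, a=3: 4, a=4: 5, a=5: 4, a=6: 5, a=7: 4, a=8: 5; total 41.

41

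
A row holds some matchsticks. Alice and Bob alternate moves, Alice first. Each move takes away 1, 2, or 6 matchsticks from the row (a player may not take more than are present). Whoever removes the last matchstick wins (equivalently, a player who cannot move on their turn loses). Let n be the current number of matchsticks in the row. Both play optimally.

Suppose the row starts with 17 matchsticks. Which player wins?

Bob wins.

Use the standard recursion: the mover loses at a terminal position; elsewhere, the mover wins exactly when some move hands the opponent an L position.
n=0: no move → L
n=1: can move to 0, which is L ⇒ W
n=2: can move to 0, which is L ⇒ W
n=3: moves to 2(W), 1(W); every one is W ⇒ L
n=4: can move to 3, which is L ⇒ W
n=5: can move to 3, which is L ⇒ W
n=6: can move to 0, which is L ⇒ W
n=7: moves to 6(W), 5(W), 1(W); every one is W ⇒ L
n=8: can move to 7, which is L ⇒ W
n=9: can move to 7, which is L ⇒ W
n=10: moves to 9(W), 8(W), 4(W); every one is W ⇒ L
n=11: can move to 10, which is L ⇒ W
n=12: can move to 10, which is L ⇒ W
n=13: can move to 7, which is L ⇒ W
n=14: moves to 13(W), 12(W), 8(W); every one is W ⇒ L
n=15: can move to 14, which is L ⇒ W
n=16: can move to 14, which is L ⇒ W
n=17: moves to 16(W), 15(W), 11(W); every one is W ⇒ L
Every move from 17 reaches a W position, so the mover loses.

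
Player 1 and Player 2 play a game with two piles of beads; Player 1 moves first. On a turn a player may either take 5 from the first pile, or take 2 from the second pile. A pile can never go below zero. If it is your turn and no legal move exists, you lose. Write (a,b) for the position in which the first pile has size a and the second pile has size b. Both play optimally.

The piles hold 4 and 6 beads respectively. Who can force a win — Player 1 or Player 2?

Positions with no move are L. A position that does have a move is losing for the player to move precisely when every available move leads to a winning position for the opponent. Fill in the labels:
No move ever increases a pile, so every position that can arise here has a ≤ 4 and b ≤ 6; it is enough to label the cells with 0 ≤ a ≤ 4 and 0 ≤ b ≤ 6.
Every move lowers a or b (never raises either), so fill the grid row by row in increasing a, and left to right within a row: each cell's successors are then already labelled.
      b=0  b=1  b=2  b=3  b=4  b=5  b=6
a=0:    L    L    W    W    L    L    W
a=1:    L    L    W    W    L    L    W
a=2:    L    L    W    W    L    L    W
a=3:    L    L    W    W    L    L    W
a=4:    L    L    W    W    L    L    W
Cells with no legal move (terminal, hence L): (0,0), (0,1), (1,0), (1,1), (2,0), (2,1), (3,0), (3,1), (4,0), (4,1).
The remaining L cells, each justified by listing all of its moves:
(0,4): →(0,2)(W) only, which is W, so L
(0,5): →(0,3)(W) only, which is W, so L
(1,4): →(1,2)(W) only, which is W, so L
(1,5): →(1,3)(W) only, which is W, so L
(2,4): →(2,2)(W) only, which is W, so L
(2,5): →(2,3)(W) only, which is W, so L
(3,4): →(3,2)(W) only, which is W, so L
(3,5): →(3,3)(W) only, which is W, so L
(4,4): →(4,2)(W) only, which is W, so L
(4,5): →(4,3)(W) only, which is W, so L
Every other cell has at least one move into one of the L cells above, so it is W.
The starting position (4,6) is W: Player 1 should move to (4,4), handing over an L position.

Player 1 wins.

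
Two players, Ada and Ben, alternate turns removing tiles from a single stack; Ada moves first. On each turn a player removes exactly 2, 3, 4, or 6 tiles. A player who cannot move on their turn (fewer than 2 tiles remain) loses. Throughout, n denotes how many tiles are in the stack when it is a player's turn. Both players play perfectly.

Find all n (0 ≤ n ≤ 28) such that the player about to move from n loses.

Compute win/loss labels from the base case upward. A position with no move is L. Any other position is W if it can reach an L in one move, else L.
n=0: no move → L
n=1: no move → L
n=2: can move to 0, which is L ⇒ W
n=3: can move to 1, which is L ⇒ W
n=4: can move to 1, which is L ⇒ W
n=5: can move to 1, which is L ⇒ W
n=6: can move to 0, which is L ⇒ W
n=7: can move to 1, which is L ⇒ W
n=8: moves to 6(W), 5(W), 4(W), 2(W); every one is W ⇒ L
n=9: moves to 7(W), 6(W), 5(W), 3(W); every one is W ⇒ L
n=10: can move to 8, which is L ⇒ W
n=11: can move to 9, which is L ⇒ W
n=12: can move to 9, which is L ⇒ W
n=13: can move to 9, which is L ⇒ W
n=14: can move to 8, which is L ⇒ W
n=15: can move to 9, which is L ⇒ W
n=16: moves to 14(W), 13(W), 12(W), 10(W); every one is W ⇒ L
n=17: moves to 15(W), 14(W), 13(W), 11(W); every one is W ⇒ L
n=18: can move to 16, which is L ⇒ W
n=19: can move to 17, which is L ⇒ W
n=20: can move to 17, which is L ⇒ W
n=21: can move to 17, which is L ⇒ W
n=22: can move to 16, which is L ⇒ W
n=23: can move to 17, which is L ⇒ W
n=24: moves to 22(W), 21(W), 20(W), 18(W); every one is W ⇒ L
n=25: moves to 23(W), 22(W), 21(W), 19(W); every one is W ⇒ L
n=26: can move to 24, which is L ⇒ W
n=27: can move to 25, which is L ⇒ W
n=28: can move to 25, which is L ⇒ W
The losing starting values of n are exactly the entries labelled L in this table (8 of them).

0, 1, 8, 9, 16, 17, 24, 25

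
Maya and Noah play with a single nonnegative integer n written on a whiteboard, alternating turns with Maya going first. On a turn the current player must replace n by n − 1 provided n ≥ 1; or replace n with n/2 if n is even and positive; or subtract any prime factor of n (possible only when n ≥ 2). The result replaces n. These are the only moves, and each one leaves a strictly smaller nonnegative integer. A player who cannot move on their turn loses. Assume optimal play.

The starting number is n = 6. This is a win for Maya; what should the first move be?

Compute win/loss labels from the base case upward. A position with no move is L. Any other position is W if it can reach an L in one move, else L.
n=0: no move → L
n=1: W (go to 0, an L position)
n=2: W (go to 0, an L position)
n=3: W (go to 0, an L position)
n=4: L (options 2(W), 3(W) are all W)
n=5: W (go to 0, an L position)
n=6: W (go to 4, an L position)
From 6, the L positions reachable in one move are: 4.

Move to 4.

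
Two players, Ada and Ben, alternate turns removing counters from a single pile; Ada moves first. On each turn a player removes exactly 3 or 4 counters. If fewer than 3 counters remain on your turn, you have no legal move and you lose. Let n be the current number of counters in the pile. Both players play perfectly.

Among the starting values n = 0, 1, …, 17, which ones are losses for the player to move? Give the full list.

Build the W/L table. Terminal = L. A non-terminal position is W if it has a move to some L; otherwise it is L.
n=0: no move → L
n=1: no move → L
n=2: no move → L
n=3: →0(L), so W
n=4: →1(L), so W
n=5: →2(L), so W
n=6: →2(L), so W
n=7: →4(W), 3(W) — all W, so L
n=8: →5(W), 4(W) — all W, so L
n=9: →6(W), 5(W) — all W, so L
n=10: →7(L), so W
n=11: →8(L), so W
n=12: →9(L), so W
n=13: →9(L), so W
n=14: →11(W), 10(W) — all W, so L
n=15: →12(W), 11(W) — all W, so L
n=16: →13(W), 12(W) — all W, so L
n=17: →14(L), so W
The losing starting values of n are exactly the entries labelled L in this table (9 of them).

0, 1, 2, 7, 8, 9, 14, 15, 16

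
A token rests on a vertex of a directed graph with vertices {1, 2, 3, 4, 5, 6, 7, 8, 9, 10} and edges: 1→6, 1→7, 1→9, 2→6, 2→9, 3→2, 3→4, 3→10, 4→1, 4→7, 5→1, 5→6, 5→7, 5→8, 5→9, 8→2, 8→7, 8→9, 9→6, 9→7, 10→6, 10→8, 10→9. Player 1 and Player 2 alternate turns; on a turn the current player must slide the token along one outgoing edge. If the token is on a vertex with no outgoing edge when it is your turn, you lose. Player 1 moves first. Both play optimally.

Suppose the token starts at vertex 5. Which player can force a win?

Use the standard recursion: the mover loses at a terminal position; elsewhere, the mover wins exactly when some move hands the opponent an L position.
Every edge goes from a vertex to one that appears earlier in the order 6, 7, 9, 1, 2, 4, 8, 10, 5, 3, so processing vertices in that order labels each vertex after all of its successors.
6: no outgoing edge → L
7: no outgoing edge → L
9: reaches L-position 7 → W
1: reaches L-position 7 → W
2: reaches L-position 6 → W
4: reaches L-position 7 → W
8: reaches L-position 7 → W
10: reaches L-position 6 → W
5: reaches L-position 7 → W
3: only reaches 10(W), 4(W), 2(W), all W → L
From 5 Player 1 can move to 7, reaching an L position.

Player 1 wins.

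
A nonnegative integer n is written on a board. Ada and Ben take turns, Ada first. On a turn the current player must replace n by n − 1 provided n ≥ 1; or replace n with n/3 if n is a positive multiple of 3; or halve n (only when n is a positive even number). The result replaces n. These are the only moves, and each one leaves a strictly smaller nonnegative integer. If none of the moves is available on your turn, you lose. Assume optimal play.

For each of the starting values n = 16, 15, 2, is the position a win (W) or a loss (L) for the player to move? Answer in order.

Positions with no move are L. A position that does have a move is losing for the player to move precisely when every available move leads to a winning position for the opponent. Fill in the labels:
n=0: no move → L
n=1: →0(L), so W
n=2: →1(W) only, which is W, so L
n=3: →2(L), so W
n=4: →2(L), so W
n=5: →4(W) only, which is W, so L
n=6: →2(L), so W
n=7: →6(W) only, which is W, so L
n=8: →7(L), so W
n=9: →3(W), 8(W) — all W, so L
n=10: →5(L), so W
n=11: →10(W) only, which is W, so L
n=12: →11(L), so W
n=13: →12(W) only, which is W, so L
n=14: →7(L), so W
n=15: →5(L), so W
n=16: →8(W), 15(W) — all W, so L

16: L, 15: W, 2: L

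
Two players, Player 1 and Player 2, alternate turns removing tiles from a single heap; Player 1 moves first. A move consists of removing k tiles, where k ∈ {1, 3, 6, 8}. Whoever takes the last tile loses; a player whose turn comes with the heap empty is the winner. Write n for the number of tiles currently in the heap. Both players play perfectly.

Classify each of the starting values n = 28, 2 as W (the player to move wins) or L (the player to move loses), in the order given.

Positions with no move are W. A position that does have a move is losing for the player to move precisely when every available move leads to a winning position for the opponent. Fill in the labels:
n=0: no move; the opponent has just taken the last tile and therefore loses → W
n=1: only reaches 0(W), which is W → L
n=2: reaches L-position 1 → W
n=3: only reaches 2(W), 0(W), all W → L
n=4: reaches L-position 3 → W
n=5: only reaches 4(W), 2(W), all W → L
n=6: reaches L-position 5 → W
n=7: reaches L-position 1 → W
n=8: reaches L-position 5 → W
n=9: reaches L-position 3 → W
n=10: only reaches 9(W), 7(W), 4(W), 2(W), all W → L
n=11: reaches L-position 10 → W
n=12: only reaches 11(W), 9(W), 6(W), 4(W), all W → L
n=13: reaches L-position 12 → W
n=14: only reaches 13(W), 11(W), 8(W), 6(W), all W → L
n=15: reaches L-position 14 → W
n=16: reaches L-position 10 → W
n=17: reaches L-position 14 → W
n=18: reaches L-position 12 → W
n=19: only reaches 18(W), 16(W), 13(W), 11(W), all W → L
n=20: reaches L-position 19 → W
n=21: only reaches 20(W), 18(W), 15(W), 13(W), all W → L
n=22: reaches L-position 21 → W
n=23: only reaches 22(W), 20(W), 17(W), 15(W), all W → L
n=24: reaches L-position 23 → W
n=25: reaches L-position 19 → W
n=26: reaches L-position 23 → W
n=27: reaches L-position 21 → W
n=28: only reaches 27(W), 25(W), 22(W), 20(W), all W → L

28: L, 2: W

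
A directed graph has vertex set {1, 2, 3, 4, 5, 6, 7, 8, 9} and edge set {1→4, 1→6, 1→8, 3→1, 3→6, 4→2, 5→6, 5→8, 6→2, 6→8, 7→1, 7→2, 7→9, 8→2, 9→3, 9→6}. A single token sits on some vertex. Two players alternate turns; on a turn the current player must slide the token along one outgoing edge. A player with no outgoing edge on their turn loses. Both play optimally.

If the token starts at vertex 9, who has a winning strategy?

The second player wins.

Classify positions by backward induction: terminal positions (no move available) are L. From any other position, the mover wins iff some move reaches an L.
Every edge goes from a vertex to one that appears earlier in the order 2, 8, 6, 4, 1, 3, 9, 7, 5, so processing vertices in that order labels each vertex after all of its successors.
2: no outgoing edge → L
8: reaches L-position 2 → W
6: reaches L-position 2 → W
4: reaches L-position 2 → W
1: only reaches 4(W), 6(W), 8(W), all W → L
3: reaches L-position 1 → W
9: only reaches 3(W), 6(W), all W → L
7: reaches L-position 9 → W
5: only reaches 6(W), 8(W), all W → L
Every move from 9 reaches a W position, so the mover loses.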